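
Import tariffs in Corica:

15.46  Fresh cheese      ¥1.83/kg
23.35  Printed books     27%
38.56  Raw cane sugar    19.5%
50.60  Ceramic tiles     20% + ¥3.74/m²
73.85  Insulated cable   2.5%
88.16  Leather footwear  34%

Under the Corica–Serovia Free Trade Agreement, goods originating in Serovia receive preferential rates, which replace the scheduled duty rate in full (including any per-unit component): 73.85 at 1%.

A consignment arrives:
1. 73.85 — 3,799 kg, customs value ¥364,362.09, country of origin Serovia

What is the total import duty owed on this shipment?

Line 1 (73.85, Serovia, 3,799 kg, ¥364,362.09):
Base rate for 73.85 is 2.5%.
Origin Serovia qualifies under the Corica–Serovia agreement and 73.85 is covered: preferential rate 1% applies instead.
Duty = ¥364,362.09 × 1% = ¥3,643.62.

¥3,643.62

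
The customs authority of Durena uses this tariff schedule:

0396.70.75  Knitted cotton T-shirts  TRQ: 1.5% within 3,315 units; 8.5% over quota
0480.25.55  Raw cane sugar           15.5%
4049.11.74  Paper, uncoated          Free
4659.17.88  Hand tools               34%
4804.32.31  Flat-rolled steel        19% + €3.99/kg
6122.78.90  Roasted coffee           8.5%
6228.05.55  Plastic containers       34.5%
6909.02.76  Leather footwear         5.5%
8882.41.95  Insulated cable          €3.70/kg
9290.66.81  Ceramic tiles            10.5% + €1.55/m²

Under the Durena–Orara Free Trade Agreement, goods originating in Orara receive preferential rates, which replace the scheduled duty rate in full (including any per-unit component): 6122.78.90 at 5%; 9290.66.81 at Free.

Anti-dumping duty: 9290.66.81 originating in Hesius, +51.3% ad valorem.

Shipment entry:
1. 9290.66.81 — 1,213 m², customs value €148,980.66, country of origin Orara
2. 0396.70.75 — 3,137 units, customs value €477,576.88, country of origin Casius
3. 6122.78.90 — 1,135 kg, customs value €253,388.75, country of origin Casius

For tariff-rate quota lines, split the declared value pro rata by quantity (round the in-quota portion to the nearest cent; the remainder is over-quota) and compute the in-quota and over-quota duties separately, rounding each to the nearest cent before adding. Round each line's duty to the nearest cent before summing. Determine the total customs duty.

Line 1 (9290.66.81, Orara, 1,213 m², €148,980.66):
Base rate for 9290.66.81 is 10.5% + €1.55/m².
Origin Orara qualifies under the Durena–Orara agreement and 9290.66.81 is covered: preferential rate Free applies instead.
The additional-duty order on 9290.66.81 targets Hesius, not Orara; it does not apply.
Duty = €148,980.66 × 0% = €0.00.
Line 2 (0396.70.75, Casius, 3,137 units, €477,576.88):
Code 0396.70.75 is under a tariff-rate quota (threshold 3,315 units). Quantity 3,137 units is within the quota, so the in-quota rate 1.5% applies to the full value.
Duty = €477,576.88 × 1.5% = €7,163.65.
Line 3 (6122.78.90, Casius, 1,135 kg, €253,388.75):
Base rate for 6122.78.90 is 8.5%.
6122.78.90 has an FTA preferential rate, but origin Casius is not Orara; base rate stands.
Duty = €253,388.75 × 8.5% = €21,538.04.
Total = €0.00 + €7,163.65 + €21,538.04 = €28,701.69.

€28,701.69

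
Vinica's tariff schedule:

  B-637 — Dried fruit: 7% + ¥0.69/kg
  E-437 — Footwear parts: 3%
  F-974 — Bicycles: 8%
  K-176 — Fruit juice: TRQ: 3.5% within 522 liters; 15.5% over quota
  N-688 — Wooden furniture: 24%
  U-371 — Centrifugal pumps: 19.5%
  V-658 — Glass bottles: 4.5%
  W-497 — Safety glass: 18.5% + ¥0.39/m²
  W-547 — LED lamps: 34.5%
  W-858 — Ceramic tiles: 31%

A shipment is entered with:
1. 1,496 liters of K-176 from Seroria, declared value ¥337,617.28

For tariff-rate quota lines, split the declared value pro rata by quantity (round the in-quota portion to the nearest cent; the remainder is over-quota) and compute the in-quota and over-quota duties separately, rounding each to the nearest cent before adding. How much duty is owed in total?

Line 1 (K-176, Seroria, 1,496 liters, ¥337,617.28):
Code K-176 is under a tariff-rate quota (threshold 522 liters). In-quota: 522 liters at 3.5%; over-quota: 974 liters at 15.5%.
Pro-rata value split: in-quota = ¥337,617.28 × 522/1,496 = ¥117,804.96; over-quota = ¥337,617.28 − ¥117,804.96 = ¥219,812.32.
In-quota duty = ¥117,804.96 × 3.5% = ¥4,123.17. Over-quota duty = ¥219,812.32 × 15.5% = ¥34,070.91.
Line duty = ¥4,123.17 + ¥34,070.91 = ¥38,194.08.

¥38,194.08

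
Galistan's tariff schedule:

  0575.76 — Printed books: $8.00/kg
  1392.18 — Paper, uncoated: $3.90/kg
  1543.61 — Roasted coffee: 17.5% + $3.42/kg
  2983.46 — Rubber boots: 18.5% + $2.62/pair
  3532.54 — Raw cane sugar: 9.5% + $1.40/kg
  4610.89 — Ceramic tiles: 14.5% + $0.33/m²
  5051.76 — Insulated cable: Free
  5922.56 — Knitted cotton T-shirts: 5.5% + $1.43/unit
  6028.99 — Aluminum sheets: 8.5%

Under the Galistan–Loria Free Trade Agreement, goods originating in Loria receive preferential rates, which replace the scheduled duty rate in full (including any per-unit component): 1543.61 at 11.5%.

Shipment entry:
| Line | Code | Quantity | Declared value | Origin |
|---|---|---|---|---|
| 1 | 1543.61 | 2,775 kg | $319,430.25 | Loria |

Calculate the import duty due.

$36,734.48

Line 1 (1543.61, Loria, 2,775 kg, $319,430.25):
Base rate for 1543.61 is 17.5% + $3.42/kg.
Origin Loria qualifies under the Galistan–Loria agreement and 1543.61 is covered: preferential rate 11.5% applies instead.
Duty = $319,430.25 × 11.5% = $36,734.48.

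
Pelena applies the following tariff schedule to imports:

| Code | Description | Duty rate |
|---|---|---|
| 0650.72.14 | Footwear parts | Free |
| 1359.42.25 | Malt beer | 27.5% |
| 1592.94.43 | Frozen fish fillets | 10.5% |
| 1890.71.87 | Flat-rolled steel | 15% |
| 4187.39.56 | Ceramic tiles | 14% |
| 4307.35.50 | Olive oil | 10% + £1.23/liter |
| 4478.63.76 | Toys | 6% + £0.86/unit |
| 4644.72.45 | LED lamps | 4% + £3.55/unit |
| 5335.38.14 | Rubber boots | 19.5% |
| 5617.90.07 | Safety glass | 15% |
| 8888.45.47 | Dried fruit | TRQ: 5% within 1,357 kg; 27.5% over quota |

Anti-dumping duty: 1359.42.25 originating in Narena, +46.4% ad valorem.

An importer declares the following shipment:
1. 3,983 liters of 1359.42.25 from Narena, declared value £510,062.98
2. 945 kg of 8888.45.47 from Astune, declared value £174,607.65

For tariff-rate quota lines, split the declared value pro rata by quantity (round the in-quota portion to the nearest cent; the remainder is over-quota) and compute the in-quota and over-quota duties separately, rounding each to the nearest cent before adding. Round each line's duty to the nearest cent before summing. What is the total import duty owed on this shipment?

£385,666.92

Line 1 (1359.42.25, Narena, 3,983 liters, £510,062.98):
Base rate for 1359.42.25 is 27.5%.
Additional duty on 1359.42.25 from Narena: +46.4%. Applied ad valorem rate: 27.5% + 46.4% = 73.9%.
Duty = £510,062.98 × 73.9% = £376,936.54.
Line 2 (8888.45.47, Astune, 945 kg, £174,607.65):
Code 8888.45.47 is under a tariff-rate quota (threshold 1,357 kg). Quantity 945 kg is within the quota, so the in-quota rate 5% applies to the full value.
Duty = £174,607.65 × 5% = £8,730.38.
Total = £376,936.54 + £8,730.38 = £385,666.92.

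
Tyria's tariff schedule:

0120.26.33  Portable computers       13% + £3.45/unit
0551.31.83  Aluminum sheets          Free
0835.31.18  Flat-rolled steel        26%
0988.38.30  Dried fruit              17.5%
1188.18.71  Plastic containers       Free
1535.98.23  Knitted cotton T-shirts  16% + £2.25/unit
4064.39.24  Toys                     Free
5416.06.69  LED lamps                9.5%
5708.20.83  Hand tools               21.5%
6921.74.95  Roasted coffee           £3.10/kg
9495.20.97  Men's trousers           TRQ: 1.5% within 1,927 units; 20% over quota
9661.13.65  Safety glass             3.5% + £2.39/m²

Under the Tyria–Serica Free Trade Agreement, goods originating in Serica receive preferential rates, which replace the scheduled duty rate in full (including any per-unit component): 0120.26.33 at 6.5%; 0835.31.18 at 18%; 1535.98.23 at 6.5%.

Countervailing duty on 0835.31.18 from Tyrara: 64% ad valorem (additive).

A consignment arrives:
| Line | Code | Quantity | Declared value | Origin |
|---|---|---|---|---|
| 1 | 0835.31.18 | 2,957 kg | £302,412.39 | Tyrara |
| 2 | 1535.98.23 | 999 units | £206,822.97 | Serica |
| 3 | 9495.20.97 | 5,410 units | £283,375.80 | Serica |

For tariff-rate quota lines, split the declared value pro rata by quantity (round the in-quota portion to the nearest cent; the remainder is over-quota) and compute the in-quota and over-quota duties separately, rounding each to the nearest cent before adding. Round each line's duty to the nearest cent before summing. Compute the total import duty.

£323,616.59

Line 1 (0835.31.18, Tyrara, 2,957 kg, £302,412.39):
Base rate for 0835.31.18 is 26%.
0835.31.18 has an FTA preferential rate, but origin Tyrara is not Serica; base rate stands.
Additional duty on 0835.31.18 from Tyrara: +64%. Applied ad valorem rate: 26% + 64% = 90%.
Duty = £302,412.39 × 90% = £272,171.15.
Line 2 (1535.98.23, Serica, 999 units, £206,822.97):
Base rate for 1535.98.23 is 16% + £2.25/unit.
Origin Serica qualifies under the Tyria–Serica agreement and 1535.98.23 is covered: preferential rate 6.5% applies instead.
Duty = £206,822.97 × 6.5% = £13,443.49.
Line 3 (9495.20.97, Serica, 5,410 units, £283,375.80):
Code 9495.20.97 is under a tariff-rate quota (threshold 1,927 units). In-quota: 1,927 units at 1.5%; over-quota: 3,483 units at 20%.
Pro-rata value split: in-quota = £283,375.80 × 1,927/5,410 = £100,936.26; over-quota = £283,375.80 − £100,936.26 = £182,439.54.
In-quota duty = £100,936.26 × 1.5% = £1,514.04. Over-quota duty = £182,439.54 × 20% = £36,487.91.
Line duty = £1,514.04 + £36,487.91 = £38,001.95.
Total = £272,171.15 + £13,443.49 + £38,001.95 = £323,616.59.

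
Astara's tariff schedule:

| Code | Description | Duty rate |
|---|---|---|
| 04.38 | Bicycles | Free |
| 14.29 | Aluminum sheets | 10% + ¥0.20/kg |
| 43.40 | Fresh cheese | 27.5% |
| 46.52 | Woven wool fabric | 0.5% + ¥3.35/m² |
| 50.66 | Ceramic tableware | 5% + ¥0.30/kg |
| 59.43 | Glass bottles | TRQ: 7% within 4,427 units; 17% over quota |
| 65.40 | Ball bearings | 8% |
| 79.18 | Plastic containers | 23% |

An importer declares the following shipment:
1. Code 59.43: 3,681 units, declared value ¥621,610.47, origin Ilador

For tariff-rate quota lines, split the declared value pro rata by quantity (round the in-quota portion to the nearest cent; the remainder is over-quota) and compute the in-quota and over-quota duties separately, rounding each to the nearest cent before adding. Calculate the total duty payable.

Line 1 (59.43, Ilador, 3,681 units, ¥621,610.47):
Code 59.43 is under a tariff-rate quota (threshold 4,427 units). Quantity 3,681 units is within the quota, so the in-quota rate 7% applies to the full value.
Duty = ¥621,610.47 × 7% = ¥43,512.73.

¥43,512.73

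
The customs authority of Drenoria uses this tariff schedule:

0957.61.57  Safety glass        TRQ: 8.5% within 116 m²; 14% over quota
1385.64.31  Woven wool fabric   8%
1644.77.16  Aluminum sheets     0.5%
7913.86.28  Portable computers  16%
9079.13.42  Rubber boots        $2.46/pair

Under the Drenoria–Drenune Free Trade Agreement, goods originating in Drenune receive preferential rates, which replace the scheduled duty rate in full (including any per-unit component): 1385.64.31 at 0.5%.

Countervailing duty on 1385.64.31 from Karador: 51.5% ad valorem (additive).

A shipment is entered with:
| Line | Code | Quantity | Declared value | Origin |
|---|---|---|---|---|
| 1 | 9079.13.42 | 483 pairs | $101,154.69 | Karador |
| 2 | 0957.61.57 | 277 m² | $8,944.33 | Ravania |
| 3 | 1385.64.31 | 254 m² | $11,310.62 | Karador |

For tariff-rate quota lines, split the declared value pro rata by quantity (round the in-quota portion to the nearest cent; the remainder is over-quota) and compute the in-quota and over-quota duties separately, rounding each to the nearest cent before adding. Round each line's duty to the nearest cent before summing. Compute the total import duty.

Line 1 (9079.13.42, Karador, 483 pairs, $101,154.69):
Base rate for 9079.13.42 is $2.46/pair.
Duty = 483 × $2.46 = $1,188.18.
Line 2 (0957.61.57, Ravania, 277 m², $8,944.33):
Code 0957.61.57 is under a tariff-rate quota (threshold 116 m²). In-quota: 116 m² at 8.5%; over-quota: 161 m² at 14%.
Pro-rata value split: in-quota = $8,944.33 × 116/277 = $3,745.64; over-quota = $8,944.33 − $3,745.64 = $5,198.69.
In-quota duty = $3,745.64 × 8.5% = $318.38. Over-quota duty = $5,198.69 × 14% = $727.82.
Line duty = $318.38 + $727.82 = $1,046.20.
Line 3 (1385.64.31, Karador, 254 m², $11,310.62):
Base rate for 1385.64.31 is 8%.
1385.64.31 has an FTA preferential rate, but origin Karador is not Drenune; base rate stands.
Additional duty on 1385.64.31 from Karador: +51.5%. Applied ad valorem rate: 8% + 51.5% = 59.5%.
Duty = $11,310.62 × 59.5% = $6,729.82.
Total = $1,188.18 + $1,046.20 + $6,729.82 = $8,964.20.

$8,964.20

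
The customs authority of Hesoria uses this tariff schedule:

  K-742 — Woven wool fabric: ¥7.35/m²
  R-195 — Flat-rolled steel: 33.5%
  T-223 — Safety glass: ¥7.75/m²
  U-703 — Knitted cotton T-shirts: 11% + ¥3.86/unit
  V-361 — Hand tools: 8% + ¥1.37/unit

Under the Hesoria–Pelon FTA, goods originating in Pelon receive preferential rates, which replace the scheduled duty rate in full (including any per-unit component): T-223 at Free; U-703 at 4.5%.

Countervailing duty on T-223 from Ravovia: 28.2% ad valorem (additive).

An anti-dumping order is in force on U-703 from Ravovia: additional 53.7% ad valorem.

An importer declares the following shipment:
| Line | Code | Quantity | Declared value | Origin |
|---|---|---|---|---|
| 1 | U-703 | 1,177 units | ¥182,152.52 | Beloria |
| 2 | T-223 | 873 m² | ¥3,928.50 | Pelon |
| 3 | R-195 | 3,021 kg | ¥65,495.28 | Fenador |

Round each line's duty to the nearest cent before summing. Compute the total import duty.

Line 1 (U-703, Beloria, 1,177 units, ¥182,152.52):
Base rate for U-703 is 11% + ¥3.86/unit.
U-703 has an FTA preferential rate, but origin Beloria is not Pelon; base rate stands.
The additional-duty order on U-703 targets Ravovia, not Beloria; it does not apply.
Duty = ¥182,152.52 × 11% + 1,177 × ¥3.86 = ¥24,580.00.
Line 2 (T-223, Pelon, 873 m², ¥3,928.50):
Base rate for T-223 is ¥7.75/m².
Origin Pelon qualifies under the Hesoria–Pelon agreement and T-223 is covered: preferential rate Free applies instead.
The additional-duty order on T-223 targets Ravovia, not Pelon; it does not apply.
Duty = ¥3,928.50 × 0% = ¥0.00.
Line 3 (R-195, Fenador, 3,021 kg, ¥65,495.28):
Base rate for R-195 is 33.5%.
Duty = ¥65,495.28 × 33.5% = ¥21,940.92.
Total = ¥24,580.00 + ¥0.00 + ¥21,940.92 = ¥46,520.92.

¥46,520.92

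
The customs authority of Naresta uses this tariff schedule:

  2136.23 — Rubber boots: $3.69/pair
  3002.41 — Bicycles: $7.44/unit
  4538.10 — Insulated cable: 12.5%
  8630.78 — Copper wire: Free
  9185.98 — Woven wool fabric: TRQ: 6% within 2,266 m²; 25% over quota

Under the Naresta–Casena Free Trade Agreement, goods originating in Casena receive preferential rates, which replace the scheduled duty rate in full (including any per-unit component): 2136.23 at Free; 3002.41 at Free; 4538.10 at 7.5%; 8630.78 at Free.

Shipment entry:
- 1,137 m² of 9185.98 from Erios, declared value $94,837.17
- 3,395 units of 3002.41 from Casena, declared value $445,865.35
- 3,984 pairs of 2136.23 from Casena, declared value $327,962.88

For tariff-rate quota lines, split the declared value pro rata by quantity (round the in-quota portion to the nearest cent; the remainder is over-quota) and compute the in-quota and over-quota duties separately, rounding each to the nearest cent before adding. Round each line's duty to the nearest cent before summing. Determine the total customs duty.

Line 1 (9185.98, Erios, 1,137 m², $94,837.17):
Code 9185.98 is under a tariff-rate quota (threshold 2,266 m²). Quantity 1,137 m² is within the quota, so the in-quota rate 6% applies to the full value.
Duty = $94,837.17 × 6% = $5,690.23.
Line 2 (3002.41, Casena, 3,395 units, $445,865.35):
Base rate for 3002.41 is $7.44/unit.
Origin Casena qualifies under the Naresta–Casena agreement and 3002.41 is covered: preferential rate Free applies instead.
Duty = $445,865.35 × 0% = $0.00.
Line 3 (2136.23, Casena, 3,984 pairs, $327,962.88):
Base rate for 2136.23 is $3.69/pair.
Origin Casena qualifies under the Naresta–Casena agreement and 2136.23 is covered: preferential rate Free applies instead.
Duty = $327,962.88 × 0% = $0.00.
Total = $5,690.23 + $0.00 + $0.00 = $5,690.23.

$5,690.23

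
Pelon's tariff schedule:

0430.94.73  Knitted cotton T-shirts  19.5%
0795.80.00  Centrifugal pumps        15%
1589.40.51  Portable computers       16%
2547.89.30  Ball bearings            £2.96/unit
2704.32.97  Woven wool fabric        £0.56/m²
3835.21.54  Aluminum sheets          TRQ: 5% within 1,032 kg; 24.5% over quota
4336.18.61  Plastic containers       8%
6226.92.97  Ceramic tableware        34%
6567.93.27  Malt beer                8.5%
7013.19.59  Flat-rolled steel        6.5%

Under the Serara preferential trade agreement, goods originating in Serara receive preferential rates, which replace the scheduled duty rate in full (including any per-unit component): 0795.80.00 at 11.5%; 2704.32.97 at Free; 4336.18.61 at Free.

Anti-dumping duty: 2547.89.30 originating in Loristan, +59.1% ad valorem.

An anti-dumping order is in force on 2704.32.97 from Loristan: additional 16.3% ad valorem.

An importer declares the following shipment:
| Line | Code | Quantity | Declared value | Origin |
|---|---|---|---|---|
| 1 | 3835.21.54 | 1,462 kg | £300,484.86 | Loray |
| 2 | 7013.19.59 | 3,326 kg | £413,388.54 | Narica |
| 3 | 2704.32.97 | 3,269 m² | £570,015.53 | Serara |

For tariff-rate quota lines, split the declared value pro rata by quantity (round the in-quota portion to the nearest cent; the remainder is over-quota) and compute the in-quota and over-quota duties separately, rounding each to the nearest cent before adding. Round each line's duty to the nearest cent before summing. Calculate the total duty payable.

Line 1 (3835.21.54, Loray, 1,462 kg, £300,484.86):
Code 3835.21.54 is under a tariff-rate quota (threshold 1,032 kg). In-quota: 1,032 kg at 5%; over-quota: 430 kg at 24.5%.
Pro-rata value split: in-quota = £300,484.86 × 1,032/1,462 = £212,106.96; over-quota = £300,484.86 − £212,106.96 = £88,377.90.
In-quota duty = £212,106.96 × 5% = £10,605.35. Over-quota duty = £88,377.90 × 24.5% = £21,652.59.
Line duty = £10,605.35 + £21,652.59 = £32,257.94.
Line 2 (7013.19.59, Narica, 3,326 kg, £413,388.54):
Base rate for 7013.19.59 is 6.5%.
Duty = £413,388.54 × 6.5% = £26,870.26.
Line 3 (2704.32.97, Serara, 3,269 m², £570,015.53):
Base rate for 2704.32.97 is £0.56/m².
Origin Serara qualifies under the Pelon–Serara agreement and 2704.32.97 is covered: preferential rate Free applies instead.
The additional-duty order on 2704.32.97 targets Loristan, not Serara; it does not apply.
Duty = £570,015.53 × 0% = £0.00.
Total = £32,257.94 + £26,870.26 + £0.00 = £59,128.20.

£59,128.20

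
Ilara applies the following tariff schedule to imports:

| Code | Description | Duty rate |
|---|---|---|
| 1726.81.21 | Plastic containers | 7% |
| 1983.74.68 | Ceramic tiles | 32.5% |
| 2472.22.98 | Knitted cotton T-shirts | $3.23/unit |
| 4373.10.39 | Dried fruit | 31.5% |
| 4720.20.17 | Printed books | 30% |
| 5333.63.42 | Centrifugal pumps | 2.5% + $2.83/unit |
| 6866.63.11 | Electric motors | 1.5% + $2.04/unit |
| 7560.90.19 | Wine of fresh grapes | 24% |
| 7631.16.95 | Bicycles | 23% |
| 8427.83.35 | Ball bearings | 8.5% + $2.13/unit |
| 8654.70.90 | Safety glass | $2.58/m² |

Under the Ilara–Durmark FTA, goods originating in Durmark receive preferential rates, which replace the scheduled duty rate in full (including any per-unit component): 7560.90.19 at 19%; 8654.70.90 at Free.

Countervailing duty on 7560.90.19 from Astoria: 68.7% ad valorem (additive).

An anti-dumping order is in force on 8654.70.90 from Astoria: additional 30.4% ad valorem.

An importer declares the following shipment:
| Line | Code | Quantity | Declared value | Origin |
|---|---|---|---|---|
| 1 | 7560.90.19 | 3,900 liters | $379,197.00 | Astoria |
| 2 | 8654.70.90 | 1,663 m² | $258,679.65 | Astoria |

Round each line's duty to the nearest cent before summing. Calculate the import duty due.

$434,444.77

Line 1 (7560.90.19, Astoria, 3,900 liters, $379,197.00):
Base rate for 7560.90.19 is 24%.
7560.90.19 has an FTA preferential rate, but origin Astoria is not Durmark; base rate stands.
Additional duty on 7560.90.19 from Astoria: +68.7%. Applied ad valorem rate: 24% + 68.7% = 92.7%.
Duty = $379,197.00 × 92.7% = $351,515.62.
Line 2 (8654.70.90, Astoria, 1,663 m², $258,679.65):
Base rate for 8654.70.90 is $2.58/m².
8654.70.90 has an FTA preferential rate, but origin Astoria is not Durmark; base rate stands.
Additional duty on 8654.70.90 from Astoria: +30.4% ad valorem. Applied ad valorem rate = 30.4%.
Duty = $258,679.65 × 30.4% + 1,663 × $2.58 = $82,929.15.
Total = $351,515.62 + $82,929.15 = $434,444.77.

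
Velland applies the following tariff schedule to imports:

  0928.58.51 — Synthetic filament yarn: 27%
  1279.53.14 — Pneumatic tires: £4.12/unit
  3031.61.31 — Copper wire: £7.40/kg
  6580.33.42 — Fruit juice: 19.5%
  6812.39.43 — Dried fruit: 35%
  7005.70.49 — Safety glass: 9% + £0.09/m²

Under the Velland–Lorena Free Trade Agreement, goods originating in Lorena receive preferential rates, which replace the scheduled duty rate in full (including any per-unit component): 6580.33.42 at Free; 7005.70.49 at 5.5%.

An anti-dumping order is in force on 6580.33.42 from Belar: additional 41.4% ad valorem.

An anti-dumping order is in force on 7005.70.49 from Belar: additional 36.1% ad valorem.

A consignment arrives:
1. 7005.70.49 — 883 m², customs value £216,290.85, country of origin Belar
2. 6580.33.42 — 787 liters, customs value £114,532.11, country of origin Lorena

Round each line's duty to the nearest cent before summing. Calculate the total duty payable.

Line 1 (7005.70.49, Belar, 883 m², £216,290.85):
Base rate for 7005.70.49 is 9% + £0.09/m².
7005.70.49 has an FTA preferential rate, but origin Belar is not Lorena; base rate stands.
Additional duty on 7005.70.49 from Belar: +36.1%. Applied ad valorem rate: 9% + 36.1% = 45.1%.
Duty = £216,290.85 × 45.1% + 883 × £0.09 = £97,626.64.
Line 2 (6580.33.42, Lorena, 787 liters, £114,532.11):
Base rate for 6580.33.42 is 19.5%.
Origin Lorena qualifies under the Velland–Lorena agreement and 6580.33.42 is covered: preferential rate Free applies instead.
The additional-duty order on 6580.33.42 targets Belar, not Lorena; it does not apply.
Duty = £114,532.11 × 0% = £0.00.
Total = £97,626.64 + £0.00 = £97,626.64.

£97,626.64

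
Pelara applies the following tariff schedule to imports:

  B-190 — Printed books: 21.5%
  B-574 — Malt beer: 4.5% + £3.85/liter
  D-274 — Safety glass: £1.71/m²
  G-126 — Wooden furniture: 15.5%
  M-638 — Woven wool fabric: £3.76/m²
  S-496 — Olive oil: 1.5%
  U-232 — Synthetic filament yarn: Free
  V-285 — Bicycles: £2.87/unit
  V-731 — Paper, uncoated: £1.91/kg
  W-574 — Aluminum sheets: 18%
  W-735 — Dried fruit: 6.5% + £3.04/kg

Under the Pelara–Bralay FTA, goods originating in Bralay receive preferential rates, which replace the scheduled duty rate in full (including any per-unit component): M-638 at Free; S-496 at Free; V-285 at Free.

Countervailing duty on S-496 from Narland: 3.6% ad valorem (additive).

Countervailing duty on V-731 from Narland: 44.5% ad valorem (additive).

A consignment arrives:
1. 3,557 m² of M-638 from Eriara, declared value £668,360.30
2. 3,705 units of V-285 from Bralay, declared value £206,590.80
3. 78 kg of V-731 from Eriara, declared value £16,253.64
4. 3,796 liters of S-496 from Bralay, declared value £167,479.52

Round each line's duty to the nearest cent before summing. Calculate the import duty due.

£13,523.30

Line 1 (M-638, Eriara, 3,557 m², £668,360.30):
Base rate for M-638 is £3.76/m².
M-638 has an FTA preferential rate, but origin Eriara is not Bralay; base rate stands.
Duty = 3,557 × £3.76 = £13,374.32.
Line 2 (V-285, Bralay, 3,705 units, £206,590.80):
Base rate for V-285 is £2.87/unit.
Origin Bralay qualifies under the Pelara–Bralay agreement and V-285 is covered: preferential rate Free applies instead.
Duty = £206,590.80 × 0% = £0.00.
Line 3 (V-731, Eriara, 78 kg, £16,253.64):
Base rate for V-731 is £1.91/kg.
The additional-duty order on V-731 targets Narland, not Eriara; it does not apply.
Duty = 78 × £1.91 = £148.98.
Line 4 (S-496, Bralay, 3,796 liters, £167,479.52):
Base rate for S-496 is 1.5%.
Origin Bralay qualifies under the Pelara–Bralay agreement and S-496 is covered: preferential rate Free applies instead.
The additional-duty order on S-496 targets Narland, not Bralay; it does not apply.
Duty = £167,479.52 × 0% = £0.00.
Total = £13,374.32 + £0.00 + £148.98 + £0.00 = £13,523.30.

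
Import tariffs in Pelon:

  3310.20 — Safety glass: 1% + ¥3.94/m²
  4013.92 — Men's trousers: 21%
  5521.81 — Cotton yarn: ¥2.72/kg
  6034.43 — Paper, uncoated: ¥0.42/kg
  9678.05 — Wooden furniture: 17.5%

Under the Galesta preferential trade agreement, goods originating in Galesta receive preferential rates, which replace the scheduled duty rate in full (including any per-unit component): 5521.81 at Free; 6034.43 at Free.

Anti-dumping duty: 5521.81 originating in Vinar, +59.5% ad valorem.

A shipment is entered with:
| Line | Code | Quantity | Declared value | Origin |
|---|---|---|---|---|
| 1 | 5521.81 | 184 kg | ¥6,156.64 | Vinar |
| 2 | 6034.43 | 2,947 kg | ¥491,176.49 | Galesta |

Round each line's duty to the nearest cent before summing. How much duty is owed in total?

Line 1 (5521.81, Vinar, 184 kg, ¥6,156.64):
Base rate for 5521.81 is ¥2.72/kg.
5521.81 has an FTA preferential rate, but origin Vinar is not Galesta; base rate stands.
Additional duty on 5521.81 from Vinar: +59.5% ad valorem. Applied ad valorem rate = 59.5%.
Duty = ¥6,156.64 × 59.5% + 184 × ¥2.72 = ¥4,163.68.
Line 2 (6034.43, Galesta, 2,947 kg, ¥491,176.49):
Base rate for 6034.43 is ¥0.42/kg.
Origin Galesta qualifies under the Pelon–Galesta agreement and 6034.43 is covered: preferential rate Free applies instead.
Duty = ¥491,176.49 × 0% = ¥0.00.
Total = ¥4,163.68 + ¥0.00 = ¥4,163.68.

¥4,163.68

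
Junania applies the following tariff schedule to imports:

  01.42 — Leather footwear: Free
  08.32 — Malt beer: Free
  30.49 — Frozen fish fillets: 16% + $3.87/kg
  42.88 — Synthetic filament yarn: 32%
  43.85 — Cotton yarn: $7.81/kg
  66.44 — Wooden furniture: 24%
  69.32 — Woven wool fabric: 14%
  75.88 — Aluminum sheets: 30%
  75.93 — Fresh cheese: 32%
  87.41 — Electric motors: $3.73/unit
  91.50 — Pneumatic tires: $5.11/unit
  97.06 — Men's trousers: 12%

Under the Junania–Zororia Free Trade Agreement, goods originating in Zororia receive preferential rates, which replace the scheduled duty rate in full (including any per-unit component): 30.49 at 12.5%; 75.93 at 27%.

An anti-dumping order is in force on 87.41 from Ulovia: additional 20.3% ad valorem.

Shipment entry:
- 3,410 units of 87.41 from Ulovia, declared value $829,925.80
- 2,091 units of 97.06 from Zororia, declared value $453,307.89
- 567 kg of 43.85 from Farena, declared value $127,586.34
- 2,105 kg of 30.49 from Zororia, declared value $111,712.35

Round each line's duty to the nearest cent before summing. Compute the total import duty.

$253,983.50

Line 1 (87.41, Ulovia, 3,410 units, $829,925.80):
Base rate for 87.41 is $3.73/unit.
Additional duty on 87.41 from Ulovia: +20.3% ad valorem. Applied ad valorem rate = 20.3%.
Duty = $829,925.80 × 20.3% + 3,410 × $3.73 = $181,194.24.
Line 2 (97.06, Zororia, 2,091 units, $453,307.89):
Base rate for 97.06 is 12%.
Origin Zororia is the FTA partner but 97.06 is not on the preference list; base rate stands.
Duty = $453,307.89 × 12% = $54,396.95.
Line 3 (43.85, Farena, 567 kg, $127,586.34):
Base rate for 43.85 is $7.81/kg.
Duty = 567 × $7.81 = $4,428.27.
Line 4 (30.49, Zororia, 2,105 kg, $111,712.35):
Base rate for 30.49 is 16% + $3.87/kg.
Origin Zororia qualifies under the Junania–Zororia agreement and 30.49 is covered: preferential rate 12.5% applies instead.
Duty = $111,712.35 × 12.5% = $13,964.04.
Total = $181,194.24 + $54,396.95 + $4,428.27 + $13,964.04 = $253,983.50.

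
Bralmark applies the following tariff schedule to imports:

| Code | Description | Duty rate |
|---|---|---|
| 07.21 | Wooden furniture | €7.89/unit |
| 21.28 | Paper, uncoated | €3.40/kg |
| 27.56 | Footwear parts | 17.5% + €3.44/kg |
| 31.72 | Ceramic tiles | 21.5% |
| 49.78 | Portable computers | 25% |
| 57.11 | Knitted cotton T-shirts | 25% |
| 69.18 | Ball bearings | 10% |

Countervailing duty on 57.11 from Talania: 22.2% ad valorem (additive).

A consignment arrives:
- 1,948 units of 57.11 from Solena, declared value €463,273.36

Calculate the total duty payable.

€115,818.34

Line 1 (57.11, Solena, 1,948 units, €463,273.36):
Base rate for 57.11 is 25%.
The additional-duty order on 57.11 targets Talania, not Solena; it does not apply.
Duty = €463,273.36 × 25% = €115,818.34.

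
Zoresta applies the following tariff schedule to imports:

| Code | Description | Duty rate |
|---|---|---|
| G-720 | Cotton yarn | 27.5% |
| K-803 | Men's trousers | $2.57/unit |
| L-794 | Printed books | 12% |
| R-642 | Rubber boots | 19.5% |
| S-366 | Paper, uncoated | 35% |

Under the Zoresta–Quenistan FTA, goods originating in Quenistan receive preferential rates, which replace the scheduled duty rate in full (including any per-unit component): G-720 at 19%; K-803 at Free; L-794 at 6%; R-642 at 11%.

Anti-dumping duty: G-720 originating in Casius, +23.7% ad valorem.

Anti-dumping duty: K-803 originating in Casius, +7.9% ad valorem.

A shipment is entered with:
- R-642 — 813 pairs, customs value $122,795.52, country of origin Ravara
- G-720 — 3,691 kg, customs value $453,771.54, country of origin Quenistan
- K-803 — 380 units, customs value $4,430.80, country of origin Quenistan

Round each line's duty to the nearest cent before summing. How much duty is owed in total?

Line 1 (R-642, Ravara, 813 pairs, $122,795.52):
Base rate for R-642 is 19.5%.
R-642 has an FTA preferential rate, but origin Ravara is not Quenistan; base rate stands.
Duty = $122,795.52 × 19.5% = $23,945.13.
Line 2 (G-720, Quenistan, 3,691 kg, $453,771.54):
Base rate for G-720 is 27.5%.
Origin Quenistan qualifies under the Zoresta–Quenistan agreement and G-720 is covered: preferential rate 19% applies instead.
The additional-duty order on G-720 targets Casius, not Quenistan; it does not apply.
Duty = $453,771.54 × 19% = $86,216.59.
Line 3 (K-803, Quenistan, 380 units, $4,430.80):
Base rate for K-803 is $2.57/unit.
Origin Quenistan qualifies under the Zoresta–Quenistan agreement and K-803 is covered: preferential rate Free applies instead.
The additional-duty order on K-803 targets Casius, not Quenistan; it does not apply.
Duty = $4,430.80 × 0% = $0.00.
Total = $23,945.13 + $86,216.59 + $0.00 = $110,161.72.

$110,161.72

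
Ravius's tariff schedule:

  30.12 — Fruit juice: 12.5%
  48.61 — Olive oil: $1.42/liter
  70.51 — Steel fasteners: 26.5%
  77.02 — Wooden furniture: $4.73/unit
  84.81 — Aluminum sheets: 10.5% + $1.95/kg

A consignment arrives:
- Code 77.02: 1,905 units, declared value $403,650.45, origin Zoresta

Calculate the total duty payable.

Line 1 (77.02, Zoresta, 1,905 units, $403,650.45):
Base rate for 77.02 is $4.73/unit.
Duty = 1,905 × $4.73 = $9,010.65.

$9,010.65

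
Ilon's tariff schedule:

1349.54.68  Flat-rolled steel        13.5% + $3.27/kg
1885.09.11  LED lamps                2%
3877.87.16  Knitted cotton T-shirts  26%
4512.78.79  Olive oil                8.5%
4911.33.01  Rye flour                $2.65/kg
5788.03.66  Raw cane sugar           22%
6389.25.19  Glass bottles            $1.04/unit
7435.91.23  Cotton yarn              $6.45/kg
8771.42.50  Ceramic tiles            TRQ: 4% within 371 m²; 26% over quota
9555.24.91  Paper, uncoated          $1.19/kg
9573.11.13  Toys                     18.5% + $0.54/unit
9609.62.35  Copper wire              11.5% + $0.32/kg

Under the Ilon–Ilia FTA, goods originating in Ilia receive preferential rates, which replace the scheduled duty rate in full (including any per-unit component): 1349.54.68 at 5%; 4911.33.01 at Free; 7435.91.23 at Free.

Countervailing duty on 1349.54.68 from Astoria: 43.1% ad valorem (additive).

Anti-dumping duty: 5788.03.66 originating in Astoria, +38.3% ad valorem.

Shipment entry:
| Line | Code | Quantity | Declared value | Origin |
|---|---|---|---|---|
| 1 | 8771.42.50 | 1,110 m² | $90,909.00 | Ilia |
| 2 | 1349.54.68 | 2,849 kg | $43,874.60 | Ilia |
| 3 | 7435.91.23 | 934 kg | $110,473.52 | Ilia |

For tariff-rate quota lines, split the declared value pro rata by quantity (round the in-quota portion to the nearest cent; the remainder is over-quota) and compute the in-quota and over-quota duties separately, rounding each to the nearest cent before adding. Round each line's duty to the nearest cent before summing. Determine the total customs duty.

Line 1 (8771.42.50, Ilia, 1,110 m², $90,909.00):
Code 8771.42.50 is under a tariff-rate quota (threshold 371 m²). In-quota: 371 m² at 4%; over-quota: 739 m² at 26%.
Pro-rata value split: in-quota = $90,909.00 × 371/1,110 = $30,384.90; over-quota = $90,909.00 − $30,384.90 = $60,524.10.
In-quota duty = $30,384.90 × 4% = $1,215.40. Over-quota duty = $60,524.10 × 26% = $15,736.27.
Line duty = $1,215.40 + $15,736.27 = $16,951.67.
Line 2 (1349.54.68, Ilia, 2,849 kg, $43,874.60):
Base rate for 1349.54.68 is 13.5% + $3.27/kg.
Origin Ilia qualifies under the Ilon–Ilia agreement and 1349.54.68 is covered: preferential rate 5% applies instead.
The additional-duty order on 1349.54.68 targets Astoria, not Ilia; it does not apply.
Duty = $43,874.60 × 5% = $2,193.73.
Line 3 (7435.91.23, Ilia, 934 kg, $110,473.52):
Base rate for 7435.91.23 is $6.45/kg.
Origin Ilia qualifies under the Ilon–Ilia agreement and 7435.91.23 is covered: preferential rate Free applies instead.
Duty = $110,473.52 × 0% = $0.00.
Total = $16,951.67 + $2,193.73 + $0.00 = $19,145.40.

$19,145.40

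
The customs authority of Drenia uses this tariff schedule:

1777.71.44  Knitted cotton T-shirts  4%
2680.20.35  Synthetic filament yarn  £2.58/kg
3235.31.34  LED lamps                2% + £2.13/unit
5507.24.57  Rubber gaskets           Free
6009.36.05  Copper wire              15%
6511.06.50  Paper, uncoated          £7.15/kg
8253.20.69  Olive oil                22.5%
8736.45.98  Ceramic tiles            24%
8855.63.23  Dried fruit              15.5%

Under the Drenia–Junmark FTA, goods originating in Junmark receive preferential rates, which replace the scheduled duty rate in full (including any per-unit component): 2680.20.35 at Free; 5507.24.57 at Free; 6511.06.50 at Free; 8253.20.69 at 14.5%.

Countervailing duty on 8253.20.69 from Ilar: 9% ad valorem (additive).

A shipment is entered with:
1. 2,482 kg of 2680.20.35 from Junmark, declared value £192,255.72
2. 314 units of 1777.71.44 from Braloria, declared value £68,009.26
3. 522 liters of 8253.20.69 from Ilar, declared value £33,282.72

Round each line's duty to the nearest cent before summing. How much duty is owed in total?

£13,204.43

Line 1 (2680.20.35, Junmark, 2,482 kg, £192,255.72):
Base rate for 2680.20.35 is £2.58/kg.
Origin Junmark qualifies under the Drenia–Junmark agreement and 2680.20.35 is covered: preferential rate Free applies instead.
Duty = £192,255.72 × 0% = £0.00.
Line 2 (1777.71.44, Braloria, 314 units, £68,009.26):
Base rate for 1777.71.44 is 4%.
Duty = £68,009.26 × 4% = £2,720.37.
Line 3 (8253.20.69, Ilar, 522 liters, £33,282.72):
Base rate for 8253.20.69 is 22.5%.
8253.20.69 has an FTA preferential rate, but origin Ilar is not Junmark; base rate stands.
Additional duty on 8253.20.69 from Ilar: +9%. Applied ad valorem rate: 22.5% + 9% = 31.5%.
Duty = £33,282.72 × 31.5% = £10,484.06.
Total = £0.00 + £2,720.37 + £10,484.06 = £13,204.43.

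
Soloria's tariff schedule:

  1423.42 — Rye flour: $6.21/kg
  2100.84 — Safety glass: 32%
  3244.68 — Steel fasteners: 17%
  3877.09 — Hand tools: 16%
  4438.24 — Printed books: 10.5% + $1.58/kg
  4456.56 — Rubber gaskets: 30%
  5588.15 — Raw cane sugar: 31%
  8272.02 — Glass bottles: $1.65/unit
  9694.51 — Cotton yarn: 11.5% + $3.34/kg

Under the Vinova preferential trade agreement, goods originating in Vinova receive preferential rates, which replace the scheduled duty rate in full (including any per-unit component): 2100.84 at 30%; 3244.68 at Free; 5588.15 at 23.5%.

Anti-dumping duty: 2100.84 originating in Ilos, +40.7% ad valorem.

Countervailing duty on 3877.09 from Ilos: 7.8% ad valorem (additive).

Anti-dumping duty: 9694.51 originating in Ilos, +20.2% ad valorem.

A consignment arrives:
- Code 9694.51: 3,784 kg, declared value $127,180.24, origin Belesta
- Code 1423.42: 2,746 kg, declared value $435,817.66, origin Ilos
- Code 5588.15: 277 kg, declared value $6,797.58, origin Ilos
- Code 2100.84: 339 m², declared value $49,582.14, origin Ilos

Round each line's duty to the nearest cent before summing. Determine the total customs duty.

Line 1 (9694.51, Belesta, 3,784 kg, $127,180.24):
Base rate for 9694.51 is 11.5% + $3.34/kg.
The additional-duty order on 9694.51 targets Ilos, not Belesta; it does not apply.
Duty = $127,180.24 × 11.5% + 3,784 × $3.34 = $27,264.29.
Line 2 (1423.42, Ilos, 2,746 kg, $435,817.66):
Base rate for 1423.42 is $6.21/kg.
Duty = 2,746 × $6.21 = $17,052.66.
Line 3 (5588.15, Ilos, 277 kg, $6,797.58):
Base rate for 5588.15 is 31%.
5588.15 has an FTA preferential rate, but origin Ilos is not Vinova; base rate stands.
Duty = $6,797.58 × 31% = $2,107.25.
Line 4 (2100.84, Ilos, 339 m², $49,582.14):
Base rate for 2100.84 is 32%.
2100.84 has an FTA preferential rate, but origin Ilos is not Vinova; base rate stands.
Additional duty on 2100.84 from Ilos: +40.7%. Applied ad valorem rate: 32% + 40.7% = 72.7%.
Duty = $49,582.14 × 72.7% = $36,046.22.
Total = $27,264.29 + $17,052.66 + $2,107.25 + $36,046.22 = $82,470.42.

$82,470.42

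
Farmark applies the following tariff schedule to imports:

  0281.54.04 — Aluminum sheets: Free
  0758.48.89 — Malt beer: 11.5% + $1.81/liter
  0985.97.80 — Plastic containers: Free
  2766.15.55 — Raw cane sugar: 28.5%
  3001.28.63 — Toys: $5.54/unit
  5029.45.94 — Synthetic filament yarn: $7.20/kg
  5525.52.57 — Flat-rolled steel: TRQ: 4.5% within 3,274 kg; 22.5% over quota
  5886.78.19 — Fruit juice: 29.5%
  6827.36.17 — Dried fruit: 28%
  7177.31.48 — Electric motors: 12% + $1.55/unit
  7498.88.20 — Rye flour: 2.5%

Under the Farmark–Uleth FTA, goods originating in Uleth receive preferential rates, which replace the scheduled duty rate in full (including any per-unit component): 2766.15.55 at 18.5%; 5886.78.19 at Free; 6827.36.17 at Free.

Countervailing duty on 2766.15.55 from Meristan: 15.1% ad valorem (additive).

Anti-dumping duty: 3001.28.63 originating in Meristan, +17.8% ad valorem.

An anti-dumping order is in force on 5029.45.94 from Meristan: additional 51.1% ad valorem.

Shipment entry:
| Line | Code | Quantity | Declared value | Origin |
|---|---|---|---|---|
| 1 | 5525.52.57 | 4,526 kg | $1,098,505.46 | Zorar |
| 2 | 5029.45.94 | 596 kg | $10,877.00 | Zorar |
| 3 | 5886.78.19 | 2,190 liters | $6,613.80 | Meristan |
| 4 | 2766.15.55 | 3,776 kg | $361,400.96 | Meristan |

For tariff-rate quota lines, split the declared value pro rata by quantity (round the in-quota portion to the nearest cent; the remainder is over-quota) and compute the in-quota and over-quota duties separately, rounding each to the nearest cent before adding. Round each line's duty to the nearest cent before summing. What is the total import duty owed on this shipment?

Line 1 (5525.52.57, Zorar, 4,526 kg, $1,098,505.46):
Code 5525.52.57 is under a tariff-rate quota (threshold 3,274 kg). In-quota: 3,274 kg at 4.5%; over-quota: 1,252 kg at 22.5%.
Pro-rata value split: in-quota = $1,098,505.46 × 3,274/4,526 = $794,632.54; over-quota = $1,098,505.46 − $794,632.54 = $303,872.92.
In-quota duty = $794,632.54 × 4.5% = $35,758.46. Over-quota duty = $303,872.92 × 22.5% = $68,371.41.
Line duty = $35,758.46 + $68,371.41 = $104,129.87.
Line 2 (5029.45.94, Zorar, 596 kg, $10,877.00):
Base rate for 5029.45.94 is $7.20/kg.
The additional-duty order on 5029.45.94 targets Meristan, not Zorar; it does not apply.
Duty = 596 × $7.20 = $4,291.20.
Line 3 (5886.78.19, Meristan, 2,190 liters, $6,613.80):
Base rate for 5886.78.19 is 29.5%.
5886.78.19 has an FTA preferential rate, but origin Meristan is not Uleth; base rate stands.
Duty = $6,613.80 × 29.5% = $1,951.07.
Line 4 (2766.15.55, Meristan, 3,776 kg, $361,400.96):
Base rate for 2766.15.55 is 28.5%.
2766.15.55 has an FTA preferential rate, but origin Meristan is not Uleth; base rate stands.
Additional duty on 2766.15.55 from Meristan: +15.1%. Applied ad valorem rate: 28.5% + 15.1% = 43.6%.
Duty = $361,400.96 × 43.6% = $157,570.82.
Total = $104,129.87 + $4,291.20 + $1,951.07 + $157,570.82 = $267,942.96.

$267,942.96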